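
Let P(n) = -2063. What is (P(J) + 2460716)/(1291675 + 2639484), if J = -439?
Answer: 2458653/3931159 ≈ 0.62543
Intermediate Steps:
(P(J) + 2460716)/(1291675 + 2639484) = (-2063 + 2460716)/(1291675 + 2639484) = 2458653/3931159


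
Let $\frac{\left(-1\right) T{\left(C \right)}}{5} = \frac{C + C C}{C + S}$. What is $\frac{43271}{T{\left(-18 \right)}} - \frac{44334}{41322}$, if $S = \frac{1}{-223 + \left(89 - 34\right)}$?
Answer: $\frac{179914609373}{354046896} \approx 508.17$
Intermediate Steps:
$S = - \frac{1}{168}$ ($S = \frac{1}{-223 + 55} = \frac{1}{-168} = - \frac{1}{168} \approx -0.0059524$)
$T{\left(C \right)} = - \frac{5 \left(C + C^{2}\right)}{- \frac{1}{168} + C}$ ($T{\left(C \right)} = - 5 \frac{C + C C}{C - \frac{1}{168}} = - 5 \frac{C + C^{2}}{- \frac{1}{168} + C} = - \frac{5 \left(C + C^{2}\right)}{- \frac{1}{168} + C}$)
$\frac{43271}{T{\left(-18 \right)}} - \frac{44334}{41322} = \frac{43271}{\left(-840\right) \left(-18\right) \frac{1}{-1 + 168 \left(-18\right)} \left(1 - 18\right)} - \frac{44334}{41322} = \frac{43271}{\left(-840\right) \left(-18\right) \frac{1}{-1 - 3024} \left(-17\right)} - \frac{7389}{6887} = \frac{43271}{\left(-840\right) \left(-18\right) \frac{1}{-3025} \left(-17\right)} - \frac{7389}{6887} = \frac{43271}{\left(-840\right) \left(-18\right) \left(- \frac{1}{3025}\right) \left(-17\right)} - \frac{7389}{6887} = \frac{43271}{\frac{51408}{605}} - \frac{7389}{6887} = 43271 \cdot \frac{605}{51408} - \frac{7389}{6887} = \frac{26178955}{51408} - \frac{7389}{6887} = \frac{179914609373}{354046896}$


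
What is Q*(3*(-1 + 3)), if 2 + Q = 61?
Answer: 354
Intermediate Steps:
Q = 59 (Q = -2 + 61 = 59)
Q*(3*(-1 + 3)) = 59*(3*(-1 + 3)) = 59*(3*2) = 59*6 = 354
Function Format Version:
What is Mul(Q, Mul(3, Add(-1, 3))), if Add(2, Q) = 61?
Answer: 354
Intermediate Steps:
Q = 59 (Q = Add(-2, 61) = 59)
Mul(Q, Mul(3, Add(-1, 3))) = Mul(59, Mul(3, Add(-1, 3))) = Mul(59, Mul(3, 2)) = Mul(59, 6) = 354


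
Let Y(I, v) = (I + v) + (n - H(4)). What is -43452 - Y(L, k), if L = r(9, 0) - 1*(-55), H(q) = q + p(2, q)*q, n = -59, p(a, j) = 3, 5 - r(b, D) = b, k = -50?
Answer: -43378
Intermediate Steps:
r(b, D) = 5 - b
H(q) = 4*q (H(q) = q + 3*q = 4*q)
L = 51 (L = (5 - 1*9) - 1*(-55) = (5 - 9) + 55 = -4 + 55 = 51)
Y(I, v) = -75 + I + v (Y(I, v) = (I + v) + (-59 - 4*4) = (I + v) + (-59 - 1*16) = (I + v) + (-59 - 16) = (I + v) - 75 = -75 + I + v)
-43452 - Y(L, k) = -43452 - (-75 + 51 - 50) = -43452 - 1*(-74) = -43452 + 74 = -43378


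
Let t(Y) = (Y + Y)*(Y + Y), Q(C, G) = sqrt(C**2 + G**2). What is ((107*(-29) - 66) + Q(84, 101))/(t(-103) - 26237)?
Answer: -3169/16199 + sqrt(17257)/16199 ≈ -0.18752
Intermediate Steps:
t(Y) = 4*Y**2 (t(Y) = (2*Y)*(2*Y) = 4*Y**2)
((107*(-29) - 66) + Q(84, 101))/(t(-103) - 26237) = ((107*(-29) - 66) + sqrt(84**2 + 101**2))/(4*(-103)**2 - 26237) = ((-3103 - 66) + sqrt(7056 + 10201))/(4*10609 - 26237) = (-3169 + sqrt(17257))/(42436 - 26237) = (-3169 + sqrt(17257))/16199 = (-3169 + sqrt(17257))*(1/16199) = -3169/16199 + sqrt(17257)/16199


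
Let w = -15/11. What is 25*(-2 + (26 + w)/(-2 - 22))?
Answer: -19975/264 ≈ -75.663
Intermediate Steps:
w = -15/11 (w = -15*1/11 = -15/11 ≈ -1.3636)
25*(-2 + (26 + w)/(-2 - 22)) = 25*(-2 + (26 - 15/11)/(-2 - 22)) = 25*(-2 + (271/11)/(-24)) = 25*(-2 + (271/11)*(-1/24)) = 25*(-2 - 271/264) = 25*(-799/264) = -19975/264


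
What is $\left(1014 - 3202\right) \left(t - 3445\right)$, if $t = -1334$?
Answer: $10456452$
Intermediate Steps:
$\left(1014 - 3202\right) \left(t - 3445\right) = \left(1014 - 3202\right) \left(-1334 - 3445\right) = \left(-2188\right) \left(-4779\right) = 10456452$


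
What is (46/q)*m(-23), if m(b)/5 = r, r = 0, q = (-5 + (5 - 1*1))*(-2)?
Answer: 0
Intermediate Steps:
q = 2 (q = (-5 + (5 - 1))*(-2) = (-5 + 4)*(-2) = -1*(-2) = 2)
m(b) = 0 (m(b) = 5*0 = 0)
(46/q)*m(-23) = (46/2)*0 = (46*(½))*0 = 23*0 = 0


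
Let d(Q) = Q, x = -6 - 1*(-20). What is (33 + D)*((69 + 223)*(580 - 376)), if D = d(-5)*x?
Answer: -2204016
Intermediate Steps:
x = 14 (x = -6 + 20 = 14)
D = -70 (D = -5*14 = -70)
(33 + D)*((69 + 223)*(580 - 376)) = (33 - 70)*((69 + 223)*(580 - 376)) = -10804*204 = -37*59568 = -2204016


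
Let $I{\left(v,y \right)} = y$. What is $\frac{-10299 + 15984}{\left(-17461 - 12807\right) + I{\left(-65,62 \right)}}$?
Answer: $- \frac{5685}{30206} \approx -0.18821$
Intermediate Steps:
$\frac{-10299 + 15984}{\left(-17461 - 12807\right) + I{\left(-65,62 \right)}} = \frac{-10299 + 15984}{\left(-17461 - 12807\right) + 62} = \frac{5685}{\left(-17461 - 12807\right) + 62} = \frac{5685}{-30268 + 62} = \frac{5685}{-30206} = 5685 \left(- \frac{1}{30206}\right) = - \frac{5685}{30206}$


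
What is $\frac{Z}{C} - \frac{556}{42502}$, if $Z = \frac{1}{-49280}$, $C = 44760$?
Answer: $- \frac{613204859651}{46874877772800} \approx -0.013082$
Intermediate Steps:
$Z = - \frac{1}{49280} \approx -2.0292 \cdot 10^{-5}$
$\frac{Z}{C} - \frac{556}{42502} = - \frac{1}{49280 \cdot 44760} - \frac{556}{42502} = \left(- \frac{1}{49280}\right) \frac{1}{44760} - \frac{278}{21251} = - \frac{1}{2205772800} - \frac{278}{21251} = - \frac{613204859651}{46874877772800}$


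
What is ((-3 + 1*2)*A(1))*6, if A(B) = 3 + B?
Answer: -24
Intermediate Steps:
((-3 + 1*2)*A(1))*6 = ((-3 + 1*2)*(3 + 1))*6 = ((-3 + 2)*4)*6 = -1*4*6 = -4*6 = -24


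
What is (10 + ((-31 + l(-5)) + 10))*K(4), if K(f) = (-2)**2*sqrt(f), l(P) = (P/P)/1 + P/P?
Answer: -72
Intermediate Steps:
l(P) = 2 (l(P) = 1*1 + 1 = 1 + 1 = 2)
K(f) = 4*sqrt(f)
(10 + ((-31 + l(-5)) + 10))*K(4) = (10 + ((-31 + 2) + 10))*(4*sqrt(4)) = (10 + (-29 + 10))*(4*2) = (10 - 19)*8 = -9*8 = -72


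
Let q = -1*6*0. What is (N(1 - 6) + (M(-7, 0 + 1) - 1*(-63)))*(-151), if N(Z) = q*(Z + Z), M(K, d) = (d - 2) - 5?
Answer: -8607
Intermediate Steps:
M(K, d) = -7 + d (M(K, d) = (-2 + d) - 5 = -7 + d)
q = 0 (q = -6*0 = 0)
N(Z) = 0 (N(Z) = 0*(Z + Z) = 0*(2*Z) = 0)
(N(1 - 6) + (M(-7, 0 + 1) - 1*(-63)))*(-151) = (0 + ((-7 + (0 + 1)) - 1*(-63)))*(-151) = (0 + ((-7 + 1) + 63))*(-151) = (0 + (-6 + 63))*(-151) = (0 + 57)*(-151) = 57*(-151) = -8607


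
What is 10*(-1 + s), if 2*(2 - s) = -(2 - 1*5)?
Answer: -5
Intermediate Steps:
s = 1/2 (s = 2 - (-1)*(2 - 1*5)/2 = 2 - (-1)*(2 - 5)/2 = 2 - (-1)*(-3)/2 = 2 - 1/2*3 = 2 - 3/2 = 1/2 ≈ 0.50000)
10*(-1 + s) = 10*(-1 + 1/2) = 10*(-1/2) = -5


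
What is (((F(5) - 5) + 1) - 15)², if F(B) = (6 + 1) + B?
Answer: 49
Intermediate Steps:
F(B) = 7 + B
(((F(5) - 5) + 1) - 15)² = ((((7 + 5) - 5) + 1) - 15)² = (((12 - 5) + 1) - 15)² = ((7 + 1) - 15)² = (8 - 15)² = (-7)² = 49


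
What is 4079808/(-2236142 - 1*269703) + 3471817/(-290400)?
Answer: -1976922302713/145539477600 ≈ -13.583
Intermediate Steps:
4079808/(-2236142 - 1*269703) + 3471817/(-290400) = 4079808/(-2236142 - 269703) + 3471817*(-1/290400) = 4079808/(-2505845) - 3471817/290400 = 4079808*(-1/2505845) - 3471817/290400 = -4079808/2505845 - 3471817/290400 = -1976922302713/145539477600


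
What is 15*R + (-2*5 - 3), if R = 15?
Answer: 212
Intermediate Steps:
15*R + (-2*5 - 3) = 15*15 + (-2*5 - 3) = 225 + (-10 - 3) = 225 - 13 = 212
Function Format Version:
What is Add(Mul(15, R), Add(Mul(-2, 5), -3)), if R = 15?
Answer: 212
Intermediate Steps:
Add(Mul(15, R), Add(Mul(-2, 5), -3)) = Add(Mul(15, 15), Add(Mul(-2, 5), -3)) = Add(225, Add(-10, -3)) = Add(225, -13) = 212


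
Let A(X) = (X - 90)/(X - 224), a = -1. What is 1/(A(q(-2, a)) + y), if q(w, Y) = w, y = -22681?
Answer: -113/2562907 ≈ -4.4091e-5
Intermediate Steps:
A(X) = (-90 + X)/(-224 + X)
1/(A(q(-2, a)) + y) = 1/((-90 - 2)/(-224 - 2) - 22681) = 1/(-92/(-226) - 22681) = 1/(-1/226*(-92) - 22681) = 1/(46/113 - 22681) = 1/(-2562907/113) = -113/2562907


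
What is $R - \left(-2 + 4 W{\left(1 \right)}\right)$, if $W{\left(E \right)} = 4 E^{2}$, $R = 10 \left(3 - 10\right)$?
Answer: $-84$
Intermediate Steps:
$R = -70$ ($R = 10 \left(-7\right) = -70$)
$R - \left(-2 + 4 W{\left(1 \right)}\right) = -70 + \left(2 - 4 \cdot 4 \cdot 1^{2}\right) = -70 + \left(2 - 4 \cdot 4 \cdot 1\right) = -70 + \left(2 - 16\right) = -70 - 14 = -84$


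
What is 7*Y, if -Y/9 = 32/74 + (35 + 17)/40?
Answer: -40383/370 ≈ -109.14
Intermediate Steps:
Y = -5769/370 (Y = -9*(32/74 + (35 + 17)/40) = -9*(32*(1/74) + 52*(1/40)) = -9*(16/37 + 13/10) = -9*641/370 = -5769/370 ≈ -15.592)
7*Y = 7*(-5769/370) = -40383/370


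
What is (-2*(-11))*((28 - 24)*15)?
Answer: 1320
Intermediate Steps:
(-2*(-11))*((28 - 24)*15) = 22*(4*15) = 22*60 = 1320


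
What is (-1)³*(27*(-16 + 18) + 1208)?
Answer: -1262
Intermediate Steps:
(-1)³*(27*(-16 + 18) + 1208) = -(27*2 + 1208) = -(54 + 1208) = -1*1262 = -1262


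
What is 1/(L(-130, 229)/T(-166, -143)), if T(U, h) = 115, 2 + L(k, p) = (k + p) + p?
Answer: 115/326 ≈ 0.35276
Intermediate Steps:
L(k, p) = -2 + k + 2*p (L(k, p) = -2 + ((k + p) + p) = -2 + (k + 2*p) = -2 + k + 2*p)
1/(L(-130, 229)/T(-166, -143)) = 1/((-2 - 130 + 2*229)/115) = 1/((-2 - 130 + 458)*(1/115)) = 1/(326*(1/115)) = 1/(326/115) = 115/326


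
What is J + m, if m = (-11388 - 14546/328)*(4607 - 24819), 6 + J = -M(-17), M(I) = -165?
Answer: 9473901484/41 ≈ 2.3107e+8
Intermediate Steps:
J = 159 (J = -6 - 1*(-165) = -6 + 165 = 159)
m = 9473894965/41 (m = (-11388 - 14546*1/328)*(-20212) = (-11388 - 7273/164)*(-20212) = -1874905/164*(-20212) = 9473894965/41 ≈ 2.3107e+8)
J + m = 159 + 9473894965/41 = 9473901484/41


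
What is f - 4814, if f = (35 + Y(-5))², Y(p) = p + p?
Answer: -4189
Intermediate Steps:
Y(p) = 2*p
f = 625 (f = (35 + 2*(-5))² = (35 - 10)² = 25² = 625)
f - 4814 = 625 - 4814 = -4189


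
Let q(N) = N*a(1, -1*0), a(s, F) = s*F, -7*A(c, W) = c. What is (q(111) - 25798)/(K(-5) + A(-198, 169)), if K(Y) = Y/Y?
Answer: -180586/205 ≈ -880.91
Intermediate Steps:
A(c, W) = -c/7
a(s, F) = F*s
K(Y) = 1
q(N) = 0 (q(N) = N*(-1*0*1) = N*(0*1) = N*0 = 0)
(q(111) - 25798)/(K(-5) + A(-198, 169)) = (0 - 25798)/(1 - 1/7*(-198)) = -25798/(1 + 198/7) = -25798/205/7 = -25798*7/205 = -180586/205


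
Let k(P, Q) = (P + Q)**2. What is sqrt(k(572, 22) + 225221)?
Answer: sqrt(578057) ≈ 760.30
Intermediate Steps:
sqrt(k(572, 22) + 225221) = sqrt((572 + 22)**2 + 225221) = sqrt(594**2 + 225221) = sqrt(352836 + 225221) = sqrt(578057)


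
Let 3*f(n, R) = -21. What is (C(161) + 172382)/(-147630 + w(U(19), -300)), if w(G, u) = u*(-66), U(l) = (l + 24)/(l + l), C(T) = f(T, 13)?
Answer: -34475/25566 ≈ -1.3485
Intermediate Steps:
f(n, R) = -7 (f(n, R) = (⅓)*(-21) = -7)
C(T) = -7
U(l) = (24 + l)/(2*l) (U(l) = (24 + l)/((2*l)) = (24 + l)*(1/(2*l)) = (24 + l)/(2*l))
w(G, u) = -66*u
(C(161) + 172382)/(-147630 + w(U(19), -300)) = (-7 + 172382)/(-147630 - 66*(-300)) = 172375/(-147630 + 19800) = 172375/(-127830) = 172375*(-1/127830) = -34475/25566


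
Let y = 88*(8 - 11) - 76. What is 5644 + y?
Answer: 5304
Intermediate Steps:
y = -340 (y = 88*(-3) - 76 = -264 - 76 = -340)
5644 + y = 5644 - 340 = 5304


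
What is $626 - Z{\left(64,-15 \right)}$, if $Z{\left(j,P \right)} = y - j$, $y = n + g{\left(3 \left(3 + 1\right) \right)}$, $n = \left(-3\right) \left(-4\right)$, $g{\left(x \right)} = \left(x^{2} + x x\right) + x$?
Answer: $378$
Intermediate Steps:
$g{\left(x \right)} = x + 2 x^{2}$ ($g{\left(x \right)} = \left(x^{2} + x^{2}\right) + x = 2 x^{2} + x = x + 2 x^{2}$)
$n = 12$
$y = 312$ ($y = 12 + 3 \left(3 + 1\right) \left(1 + 2 \cdot 3 \left(3 + 1\right)\right) = 12 + 3 \cdot 4 \left(1 + 2 \cdot 3 \cdot 4\right) = 12 + 12 \left(1 + 2 \cdot 12\right) = 12 + 12 \left(1 + 24\right) = 12 + 12 \cdot 25 = 12 + 300 = 312$)
$Z{\left(j,P \right)} = 312 - j$
$626 - Z{\left(64,-15 \right)} = 626 - \left(312 - 64\right) = 626 - 248 = 378$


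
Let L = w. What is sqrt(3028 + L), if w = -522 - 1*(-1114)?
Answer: 2*sqrt(905) ≈ 60.166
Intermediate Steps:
w = 592 (w = -522 + 1114 = 592)
L = 592
sqrt(3028 + L) = sqrt(3028 + 592) = sqrt(3620) = 2*sqrt(905)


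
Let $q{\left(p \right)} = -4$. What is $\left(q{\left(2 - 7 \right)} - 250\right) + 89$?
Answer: $-165$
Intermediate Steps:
$\left(q{\left(2 - 7 \right)} - 250\right) + 89 = \left(-4 - 250\right) + 89 = -254 + 89 = -165$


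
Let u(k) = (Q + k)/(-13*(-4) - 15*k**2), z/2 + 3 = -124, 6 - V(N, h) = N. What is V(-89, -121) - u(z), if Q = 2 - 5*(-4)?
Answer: 11491266/120961 ≈ 95.000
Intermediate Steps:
V(N, h) = 6 - N
z = -254 (z = -6 + 2*(-124) = -6 - 248 = -254)
Q = 22 (Q = 2 + 20 = 22)
u(k) = (22 + k)/(52 - 15*k**2) (u(k) = (22 + k)/(-13*(-4) - 15*k**2) = (22 + k)/(52 - 15*k**2))
V(-89, -121) - u(z) = (6 - 1*(-89)) - (-22 - 1*(-254))/(-52 + 15*(-254)**2) = (6 + 89) - (-22 + 254)/(-52 + 15*64516) = 95 - 232/(-52 + 967740) = 95 - 232/967688 = 95 - 1*29/120961 = 95 - 29/120961 = 11491266/120961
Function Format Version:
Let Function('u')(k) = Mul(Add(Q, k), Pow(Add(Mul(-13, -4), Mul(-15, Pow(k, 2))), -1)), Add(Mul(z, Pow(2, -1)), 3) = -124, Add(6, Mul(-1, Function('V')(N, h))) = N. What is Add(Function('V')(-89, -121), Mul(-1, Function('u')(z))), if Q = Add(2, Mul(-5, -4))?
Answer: Rational(11491266, 120961) ≈ 95.000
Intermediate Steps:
Function('V')(N, h) = Add(6, Mul(-1, N))
z = -254 (z = Add(-6, Mul(2, -124)) = Add(-6, -248) = -254)
Q = 22 (Q = Add(2, 20) = 22)
Function('u')(k) = Mul(Pow(Add(52, Mul(-15, Pow(k, 2))), -1), Add(22, k)) (Function('u')(k) = Mul(Add(22, k), Pow(Add(Mul(-13, -4), Mul(-15, Pow(k, 2))), -1)) = Mul(Add(22, k), Pow(Add(52, Mul(-15, Pow(k, 2))), -1)) = Mul(Pow(Add(52, Mul(-15, Pow(k, 2))), -1), Add(22, k)))
Add(Function('V')(-89, -121), Mul(-1, Function('u')(z))) = Add(Add(6, Mul(-1, -89)), Mul(-1, Mul(Pow(Add(-52, Mul(15, Pow(-254, 2))), -1), Add(-22, Mul(-1, -254))))) = Add(Add(6, 89), Mul(-1, Mul(Pow(Add(-52, Mul(15, 64516)), -1), Add(-22, 254)))) = Add(95, Mul(-1, Mul(Pow(Add(-52, 967740), -1), 232))) = Add(95, Mul(-1, Mul(Pow(967688, -1), 232))) = Add(95, Mul(-1, Mul(Rational(1, 967688), 232))) = Add(95, Mul(-1, Rational(29, 120961))) = Add(95, Rational(-29, 120961)) = Rational(11491266, 120961)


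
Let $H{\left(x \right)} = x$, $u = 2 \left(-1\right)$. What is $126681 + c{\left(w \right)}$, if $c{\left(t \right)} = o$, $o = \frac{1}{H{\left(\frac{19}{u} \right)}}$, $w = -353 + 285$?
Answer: $\frac{2406937}{19} \approx 1.2668 \cdot 10^{5}$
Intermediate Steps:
$u = -2$
$w = -68$
$o = - \frac{2}{19}$ ($o = \frac{1}{19 \frac{1}{-2}} = \frac{1}{19 \left(- \frac{1}{2}\right)} = \frac{1}{- \frac{19}{2}} = - \frac{2}{19} \approx -0.10526$)
$c{\left(t \right)} = - \frac{2}{19}$
$126681 + c{\left(w \right)} = 126681 - \frac{2}{19} = \frac{2406937}{19}$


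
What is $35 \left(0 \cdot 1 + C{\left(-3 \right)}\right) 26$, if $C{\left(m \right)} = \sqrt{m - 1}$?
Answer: $1820 i \approx 1820.0 i$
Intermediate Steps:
$C{\left(m \right)} = \sqrt{-1 + m}$
$35 \left(0 \cdot 1 + C{\left(-3 \right)}\right) 26 = 35 \left(0 \cdot 1 + \sqrt{-1 - 3}\right) 26 = 35 \left(0 + \sqrt{-4}\right) 26 = 35 \left(0 + 2 i\right) 26 = 35 \cdot 2 i 26 = 70 i 26 = 1820 i$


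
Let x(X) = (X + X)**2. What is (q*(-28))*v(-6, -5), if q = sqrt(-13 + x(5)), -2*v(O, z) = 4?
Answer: 56*sqrt(87) ≈ 522.33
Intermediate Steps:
x(X) = 4*X**2 (x(X) = (2*X)**2 = 4*X**2)
v(O, z) = -2 (v(O, z) = -1/2*4 = -2)
q = sqrt(87) (q = sqrt(-13 + 4*5**2) = sqrt(-13 + 4*25) = sqrt(-13 + 100) = sqrt(87) ≈ 9.3274)
(q*(-28))*v(-6, -5) = (sqrt(87)*(-28))*(-2) = -28*sqrt(87)*(-2) = 56*sqrt(87)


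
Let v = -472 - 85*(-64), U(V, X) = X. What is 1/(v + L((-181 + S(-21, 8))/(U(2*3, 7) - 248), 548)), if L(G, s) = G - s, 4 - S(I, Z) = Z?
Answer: 241/1065405 ≈ 0.00022620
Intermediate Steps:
S(I, Z) = 4 - Z
v = 4968 (v = -472 + 5440 = 4968)
1/(v + L((-181 + S(-21, 8))/(U(2*3, 7) - 248), 548)) = 1/(4968 + ((-181 + (4 - 1*8))/(7 - 248) - 1*548)) = 1/(4968 + ((-181 + (4 - 8))/(-241) - 548)) = 1/(4968 + ((-181 - 4)*(-1/241) - 548)) = 1/(4968 + (-185*(-1/241) - 548)) = 1/(4968 + (185/241 - 548)) = 1/(4968 - 131883/241) = 1/(1065405/241) = 241/1065405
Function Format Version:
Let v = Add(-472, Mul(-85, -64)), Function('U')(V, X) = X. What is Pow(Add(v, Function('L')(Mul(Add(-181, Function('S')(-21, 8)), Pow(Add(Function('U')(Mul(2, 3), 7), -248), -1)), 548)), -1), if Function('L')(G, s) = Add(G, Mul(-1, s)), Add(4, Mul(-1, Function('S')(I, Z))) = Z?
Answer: Rational(241, 1065405) ≈ 0.00022620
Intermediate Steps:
Function('S')(I, Z) = Add(4, Mul(-1, Z))
v = 4968 (v = Add(-472, 5440) = 4968)
Pow(Add(v, Function('L')(Mul(Add(-181, Function('S')(-21, 8)), Pow(Add(Function('U')(Mul(2, 3), 7), -248), -1)), 548)), -1) = Pow(Add(4968, Add(Mul(Add(-181, Add(4, Mul(-1, 8))), Pow(Add(7, -248), -1)), Mul(-1, 548))), -1) = Pow(Add(4968, Add(Mul(Add(-181, Add(4, -8)), Pow(-241, -1)), -548)), -1) = Pow(Add(4968, Add(Mul(Add(-181, -4), Rational(-1, 241)), -548)), -1) = Pow(Add(4968, Add(Mul(-185, Rational(-1, 241)), -548)), -1) = Pow(Add(4968, Add(Rational(185, 241), -548)), -1) = Pow(Add(4968, Rational(-131883, 241)), -1) = Pow(Rational(1065405, 241), -1) = Rational(241, 1065405)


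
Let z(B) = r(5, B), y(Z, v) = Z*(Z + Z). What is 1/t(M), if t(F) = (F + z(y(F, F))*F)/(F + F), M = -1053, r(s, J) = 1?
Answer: 1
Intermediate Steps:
y(Z, v) = 2*Z² (y(Z, v) = Z*(2*Z) = 2*Z²)
z(B) = 1
t(F) = 1 (t(F) = (F + 1*F)/(F + F) = (F + F)/((2*F)) = (2*F)*(1/(2*F)) = 1)
1/t(M) = 1/1 = 1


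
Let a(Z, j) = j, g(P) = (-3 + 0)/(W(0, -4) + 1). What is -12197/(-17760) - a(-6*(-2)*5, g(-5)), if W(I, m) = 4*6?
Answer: 71641/88800 ≈ 0.80677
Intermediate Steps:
W(I, m) = 24
g(P) = -3/25 (g(P) = (-3 + 0)/(24 + 1) = -3/25)
-12197/(-17760) - a(-6*(-2)*5, g(-5)) = -12197/(-17760) - 1*(-3/25) = -12197*(-1/17760) + 3/25 = 12197/17760 + 3/25 = 71641/88800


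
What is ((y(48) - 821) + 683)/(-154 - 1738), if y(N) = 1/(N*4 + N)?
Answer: 33119/454080 ≈ 0.072937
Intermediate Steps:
y(N) = 1/(5*N) (y(N) = 1/(4*N + N) = 1/(5*N))
((y(48) - 821) + 683)/(-154 - 1738) = (((⅕)/48 - 821) + 683)/(-154 - 1738) = (((⅕)*(1/48) - 821) + 683)/(-1892) = ((1/240 - 821) + 683)*(-1/1892) = (-197039/240 + 683)*(-1/1892) = -33119/240*(-1/1892) = 33119/454080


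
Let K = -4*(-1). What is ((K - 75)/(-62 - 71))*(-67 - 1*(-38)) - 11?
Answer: -3522/133 ≈ -26.481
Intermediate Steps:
K = 4
((K - 75)/(-62 - 71))*(-67 - 1*(-38)) - 11 = ((4 - 75)/(-62 - 71))*(-67 - 1*(-38)) - 11 = (-71/(-133))*(-67 + 38) - 11 = -71*(-1/133)*(-29) - 11 = (71/133)*(-29) - 11 = -2059/133 - 11 = -3522/133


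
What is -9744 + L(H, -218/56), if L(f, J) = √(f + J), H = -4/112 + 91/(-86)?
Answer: -9744 + I*√451801/301 ≈ -9744.0 + 2.2331*I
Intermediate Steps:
H = -1317/1204 (H = -4*1/112 + 91*(-1/86) = -1/28 - 91/86 = -1317/1204 ≈ -1.0939)
L(f, J) = √(J + f)
-9744 + L(H, -218/56) = -9744 + √(-218/56 - 1317/1204) = -9744 + √(-218*1/56 - 1317/1204) = -9744 + √(-109/28 - 1317/1204) = -9744 + √(-1501/301) = -9744 + I*√451801/301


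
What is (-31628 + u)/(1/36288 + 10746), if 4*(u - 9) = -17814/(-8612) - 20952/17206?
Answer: -3036016689964344/1031824374635413 ≈ -2.9424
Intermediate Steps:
u = 1365119913/148178072 (u = 9 + (-17814/(-8612) - 20952/17206)/4 = 9 + (-17814*(-1/8612) - 20952*1/17206)/4 = 9 + (8907/4306 - 10476/8603)/4 = 9 + (¼)*(31517265/37044518) = 9 + 31517265/148178072 = 1365119913/148178072 ≈ 9.2127)
(-31628 + u)/(1/36288 + 10746) = (-31628 + 1365119913/148178072)/(1/36288 + 10746) = -4685210941303/(148178072*(1/36288 + 10746)) = -4685210941303/(148178072*389950849/36288) = -4685210941303/148178072*36288/389950849 = -3036016689964344/1031824374635413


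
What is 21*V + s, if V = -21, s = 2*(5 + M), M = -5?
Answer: -441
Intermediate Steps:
s = 0 (s = 2*(5 - 5) = 2*0 = 0)
21*V + s = 21*(-21) + 0 = -441 + 0 = -441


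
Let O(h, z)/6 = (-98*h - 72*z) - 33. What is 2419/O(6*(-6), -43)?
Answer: 2419/39546 ≈ 0.061169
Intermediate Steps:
O(h, z) = -198 - 588*h - 432*z (O(h, z) = 6*((-98*h - 72*z) - 33) = 6*(-33 - 98*h - 72*z) = -198 - 588*h - 432*z)
2419/O(6*(-6), -43) = 2419/(-198 - 3528*(-6) - 432*(-43)) = 2419/(-198 - 588*(-36) + 18576) = 2419/(-198 + 21168 + 18576) = 2419/39546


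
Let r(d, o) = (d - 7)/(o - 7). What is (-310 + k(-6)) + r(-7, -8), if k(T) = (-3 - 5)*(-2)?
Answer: -4396/15 ≈ -293.07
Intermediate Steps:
r(d, o) = (-7 + d)/(-7 + o)
k(T) = 16 (k(T) = -8*(-2) = 16)
(-310 + k(-6)) + r(-7, -8) = (-310 + 16) + (-7 - 7)/(-7 - 8) = -294 - 14/(-15) = -294 - 1/15*(-14) = -294 + 14/15 = -4396/15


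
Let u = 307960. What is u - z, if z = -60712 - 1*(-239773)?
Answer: 128899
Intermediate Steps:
z = 179061 (z = -60712 + 239773 = 179061)
u - z = 307960 - 1*179061 = 307960 - 179061 = 128899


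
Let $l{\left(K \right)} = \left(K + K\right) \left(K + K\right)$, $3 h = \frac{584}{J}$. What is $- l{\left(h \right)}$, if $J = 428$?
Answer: $- \frac{85264}{103041} \approx -0.82748$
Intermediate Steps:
$h = \frac{146}{321}$ ($h = \frac{584 \cdot \frac{1}{428}}{3} = \frac{1}{3} \cdot \frac{146}{107} = \frac{146}{321} \approx 0.45483$)
$l{\left(K \right)} = 4 K^{2}$ ($l{\left(K \right)} = 2 K 2 K = 4 K^{2}$)
$- l{\left(h \right)} = - 4 \left(\frac{146}{321}\right)^{2} = - \frac{4 \cdot 21316}{103041} = \left(-1\right) \frac{85264}{103041} = - \frac{85264}{103041}$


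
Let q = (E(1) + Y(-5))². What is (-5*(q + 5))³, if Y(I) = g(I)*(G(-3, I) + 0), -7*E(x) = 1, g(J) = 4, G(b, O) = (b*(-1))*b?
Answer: -33159694432383000/117649 ≈ -2.8185e+11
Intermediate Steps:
G(b, O) = -b² (G(b, O) = (-b)*b = -b²)
E(x) = -⅐ (E(x) = -⅐*1 = -⅐)
Y(I) = -36 (Y(I) = 4*(-1*(-3)² + 0) = 4*(-1*9 + 0) = 4*(-9 + 0) = 4*(-9) = -36)
q = 64009/49 (q = (-⅐ - 36)² = (-253/7)² = 64009/49 ≈ 1306.3)
(-5*(q + 5))³ = (-5*(64009/49 + 5))³ = (-5*64254/49)³ = (-321270/49)³ = -33159694432383000/117649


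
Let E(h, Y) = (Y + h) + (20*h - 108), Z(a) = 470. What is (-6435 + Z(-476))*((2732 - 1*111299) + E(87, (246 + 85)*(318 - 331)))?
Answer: 663015715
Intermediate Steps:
E(h, Y) = -108 + Y + 21*h (E(h, Y) = (Y + h) + (-108 + 20*h) = -108 + Y + 21*h)
(-6435 + Z(-476))*((2732 - 1*111299) + E(87, (246 + 85)*(318 - 331))) = (-6435 + 470)*((2732 - 1*111299) + (-108 + (246 + 85)*(318 - 331) + 21*87)) = -5965*((2732 - 111299) + (-108 + 331*(-13) + 1827)) = -5965*(-108567 + (-108 - 4303 + 1827)) = -5965*(-108567 - 2584) = -5965*(-111151) = 663015715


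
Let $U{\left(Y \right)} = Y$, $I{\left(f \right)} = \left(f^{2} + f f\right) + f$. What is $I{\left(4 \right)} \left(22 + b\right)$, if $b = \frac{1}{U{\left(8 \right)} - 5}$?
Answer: $804$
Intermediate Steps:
$I{\left(f \right)} = f + 2 f^{2}$ ($I{\left(f \right)} = \left(f^{2} + f^{2}\right) + f = 2 f^{2} + f = f + 2 f^{2}$)
$b = \frac{1}{3}$ ($b = \frac{1}{8 - 5} = \frac{1}{3} \approx 0.33333$)
$I{\left(4 \right)} \left(22 + b\right) = 4 \left(1 + 2 \cdot 4\right) \left(22 + \frac{1}{3}\right) = 4 \left(1 + 8\right) \frac{67}{3} = 4 \cdot 9 \cdot \frac{67}{3} = 36 \cdot \frac{67}{3} = 804$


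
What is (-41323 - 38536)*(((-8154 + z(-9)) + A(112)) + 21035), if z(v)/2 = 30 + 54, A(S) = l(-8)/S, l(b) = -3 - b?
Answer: -116713369487/112 ≈ -1.0421e+9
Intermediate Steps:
A(S) = 5/S (A(S) = (-3 - 1*(-8))/S = (-3 + 8)/S = 5/S)
z(v) = 168 (z(v) = 2*(30 + 54) = 2*84 = 168)
(-41323 - 38536)*(((-8154 + z(-9)) + A(112)) + 21035) = (-41323 - 38536)*(((-8154 + 168) + 5/112) + 21035) = -79859*((-7986 + 5*(1/112)) + 21035) = -79859*((-7986 + 5/112) + 21035) = -79859*(-894427/112 + 21035) = -79859*1461493/112 = -116713369487/112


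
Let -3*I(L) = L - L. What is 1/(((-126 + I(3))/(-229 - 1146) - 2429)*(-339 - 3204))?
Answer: 1375/11832730707 ≈ 1.1620e-7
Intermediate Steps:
I(L) = 0 (I(L) = -(L - L)/3 = -1/3*0 = 0)
1/(((-126 + I(3))/(-229 - 1146) - 2429)*(-339 - 3204)) = 1/(((-126 + 0)/(-229 - 1146) - 2429)*(-339 - 3204)) = 1/((-126/(-1375) - 2429)*(-3543)) = 1/((-126*(-1/1375) - 2429)*(-3543)) = 1/((126/1375 - 2429)*(-3543)) = 1/(-3339749/1375*(-3543)) = 1/(11832730707/1375) = 1375/11832730707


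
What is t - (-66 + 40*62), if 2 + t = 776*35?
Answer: 24744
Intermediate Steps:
t = 27158 (t = -2 + 776*35 = -2 + 27160 = 27158)
t - (-66 + 40*62) = 27158 - (-66 + 40*62) = 27158 - (-66 + 2480) = 27158 - 1*2414 = 27158 - 2414 = 24744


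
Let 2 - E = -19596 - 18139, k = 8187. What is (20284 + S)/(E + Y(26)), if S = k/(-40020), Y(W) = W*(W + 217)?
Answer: 90195277/195897900 ≈ 0.46042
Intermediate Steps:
Y(W) = W*(217 + W)
S = -2729/13340 (S = 8187/(-40020) = 8187*(-1/40020) = -2729/13340 ≈ -0.20457)
E = 37737 (E = 2 - (-19596 - 18139) = 2 - 1*(-37735) = 2 + 37735 = 37737)
(20284 + S)/(E + Y(26)) = (20284 - 2729/13340)/(37737 + 26*(217 + 26)) = 270585831/(13340*(37737 + 26*243)) = 270585831/(13340*(37737 + 6318)) = (270585831/13340)/44055 = (270585831/13340)*(1/44055) = 90195277/195897900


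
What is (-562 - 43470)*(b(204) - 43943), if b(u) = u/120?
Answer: 9674116608/5 ≈ 1.9348e+9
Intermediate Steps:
b(u) = u/120 (b(u) = u*(1/120) = u/120)
(-562 - 43470)*(b(204) - 43943) = (-562 - 43470)*((1/120)*204 - 43943) = -44032*(17/10 - 43943) = -44032*(-439413/10) = 9674116608/5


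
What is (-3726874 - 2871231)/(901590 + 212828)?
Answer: -90385/15266 ≈ -5.9207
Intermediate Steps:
(-3726874 - 2871231)/(901590 + 212828) = -6598105/1114418 = -6598105*1/1114418 = -90385/15266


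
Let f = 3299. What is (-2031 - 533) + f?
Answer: 735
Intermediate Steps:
(-2031 - 533) + f = (-2031 - 533) + 3299 = -2564 + 3299 = 735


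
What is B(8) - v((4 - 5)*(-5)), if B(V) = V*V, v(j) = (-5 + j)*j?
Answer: 64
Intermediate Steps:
v(j) = j*(-5 + j)
B(V) = V**2
B(8) - v((4 - 5)*(-5)) = 8**2 - (4 - 5)*(-5)*(-5 + (4 - 5)*(-5)) = 64 - (-1*(-5))*(-5 - 1*(-5)) = 64 - 5*(-5 + 5) = 64 - 5*0 = 64 - 1*0 = 64 + 0 = 64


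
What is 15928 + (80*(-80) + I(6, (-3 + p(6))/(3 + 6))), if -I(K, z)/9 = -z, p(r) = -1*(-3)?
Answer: 9528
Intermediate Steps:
p(r) = 3
I(K, z) = 9*z (I(K, z) = -(-9)*z = 9*z)
15928 + (80*(-80) + I(6, (-3 + p(6))/(3 + 6))) = 15928 + (80*(-80) + 9*((-3 + 3)/(3 + 6))) = 15928 + (-6400 + 9*(0/9)) = 15928 + (-6400 + 9*(0*(⅑))) = 15928 + (-6400 + 9*0) = 15928 + (-6400 + 0) = 15928 - 6400 = 9528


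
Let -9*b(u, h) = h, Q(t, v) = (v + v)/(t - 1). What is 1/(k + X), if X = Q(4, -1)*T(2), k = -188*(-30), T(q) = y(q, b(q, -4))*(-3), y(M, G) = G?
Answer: 9/50768 ≈ 0.00017728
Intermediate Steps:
Q(t, v) = 2*v/(-1 + t) (Q(t, v) = (2*v)/(-1 + t) = 2*v/(-1 + t))
b(u, h) = -h/9
T(q) = -4/3 (T(q) = -⅑*(-4)*(-3) = (4/9)*(-3) = -4/3)
k = 5640
X = 8/9 (X = (2*(-1)/(-1 + 4))*(-4/3) = (2*(-1)/3)*(-4/3) = (2*(-1)*(⅓))*(-4/3) = -⅔*(-4/3) = 8/9 ≈ 0.88889)
1/(k + X) = 1/(5640 + 8/9) = 1/(50768/9) = 9/50768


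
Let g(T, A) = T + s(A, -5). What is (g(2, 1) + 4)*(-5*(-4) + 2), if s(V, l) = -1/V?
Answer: 110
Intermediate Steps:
g(T, A) = T - 1/A
(g(2, 1) + 4)*(-5*(-4) + 2) = ((2 - 1/1) + 4)*(-5*(-4) + 2) = ((2 - 1*1) + 4)*(20 + 2) = ((2 - 1) + 4)*22 = (1 + 4)*22 = 5*22 = 110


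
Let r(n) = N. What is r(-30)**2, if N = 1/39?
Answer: 1/1521 ≈ 0.00065746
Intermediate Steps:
N = 1/39 ≈ 0.025641
r(n) = 1/39
r(-30)**2 = (1/39)**2 = 1/1521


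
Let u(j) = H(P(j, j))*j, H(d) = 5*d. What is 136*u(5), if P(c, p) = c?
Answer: 17000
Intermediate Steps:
u(j) = 5*j² (u(j) = (5*j)*j = 5*j²)
136*u(5) = 136*(5*5²) = 136*(5*25) = 136*125 = 17000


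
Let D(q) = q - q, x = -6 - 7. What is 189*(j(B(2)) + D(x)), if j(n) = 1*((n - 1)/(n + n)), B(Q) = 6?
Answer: 315/4 ≈ 78.750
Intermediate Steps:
x = -13
j(n) = (-1 + n)/(2*n) (j(n) = 1*((-1 + n)/((2*n))) = 1*((-1 + n)*(1/(2*n))) = 1*((-1 + n)/(2*n)) = (-1 + n)/(2*n))
D(q) = 0
189*(j(B(2)) + D(x)) = 189*((1/2)*(-1 + 6)/6 + 0) = 189*((1/2)*(1/6)*5 + 0) = 189*(5/12 + 0) = 189*(5/12) = 315/4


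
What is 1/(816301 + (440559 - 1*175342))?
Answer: 1/1081518 ≈ 9.2463e-7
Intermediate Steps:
1/(816301 + (440559 - 1*175342)) = 1/(816301 + (440559 - 175342)) = 1/(816301 + 265217) = 1/1081518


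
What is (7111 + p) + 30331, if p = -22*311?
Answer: 30600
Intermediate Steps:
p = -6842
(7111 + p) + 30331 = (7111 - 6842) + 30331 = 269 + 30331 = 30600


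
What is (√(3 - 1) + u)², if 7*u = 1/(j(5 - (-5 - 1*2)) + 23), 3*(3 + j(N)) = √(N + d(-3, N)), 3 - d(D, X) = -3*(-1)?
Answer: (3 + 14*√2*(30 + √3))²/(196*(30 + √3)²) ≈ 2.0191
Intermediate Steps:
d(D, X) = 0 (d(D, X) = 3 - (-3)*(-1) = 3 - 1*3 = 3 - 3 = 0)
j(N) = -3 + √N/3 (j(N) = -3 + √(N + 0)/3 = -3 + √N/3)
u = 1/(7*(20 + 2*√3/3)) (u = 1/(7*((-3 + √(5 - (-5 - 1*2))/3) + 23)) = 1/(7*((-3 + √(5 - (-5 - 2))/3) + 23)) = 1/(7*((-3 + √(5 - 1*(-7))/3) + 23)) = 1/(7*((-3 + √(5 + 7)/3) + 23)) = 1/(7*((-3 + √12/3) + 23)) = 1/(7*((-3 + (2*√3)/3) + 23)) = 1/(7*((-3 + 2*√3/3) + 23)) = 1/(7*(20 + 2*√3/3)) ≈ 0.0067530)
(√(3 - 1) + u)² = (√(3 - 1) + (15/2093 - √3/4186))² = (√2 + (15/2093 - √3/4186))² = (15/2093 + √2 - √3/4186)²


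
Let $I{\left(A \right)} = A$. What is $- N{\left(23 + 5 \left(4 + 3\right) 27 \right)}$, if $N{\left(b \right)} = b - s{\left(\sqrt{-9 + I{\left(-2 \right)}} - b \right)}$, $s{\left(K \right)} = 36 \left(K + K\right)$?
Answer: $-70664 + 72 i \sqrt{11} \approx -70664.0 + 238.8 i$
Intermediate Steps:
$s{\left(K \right)} = 72 K$ ($s{\left(K \right)} = 36 \cdot 2 K = 72 K$)
$N{\left(b \right)} = 73 b - 72 i \sqrt{11}$ ($N{\left(b \right)} = b - 72 \left(\sqrt{-9 - 2} - b\right) = b - 72 \left(\sqrt{-11} - b\right) = b - 72 \left(i \sqrt{11} - b\right) = b - 72 \left(- b + i \sqrt{11}\right) = b - \left(- 72 b + 72 i \sqrt{11}\right) = b + \left(72 b - 72 i \sqrt{11}\right) = 73 b - 72 i \sqrt{11}$)
$- N{\left(23 + 5 \left(4 + 3\right) 27 \right)} = - (73 \left(23 + 5 \left(4 + 3\right) 27\right) - 72 i \sqrt{11}) = - (73 \left(23 + 5 \cdot 7 \cdot 27\right) - 72 i \sqrt{11}) = - (73 \left(23 + 35 \cdot 27\right) - 72 i \sqrt{11}) = - (73 \left(23 + 945\right) - 72 i \sqrt{11}) = - (73 \cdot 968 - 72 i \sqrt{11}) = - (70664 - 72 i \sqrt{11}) = -70664 + 72 i \sqrt{11}$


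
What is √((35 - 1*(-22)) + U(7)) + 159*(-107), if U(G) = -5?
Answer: -17013 + 2*√13 ≈ -17006.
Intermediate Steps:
√((35 - 1*(-22)) + U(7)) + 159*(-107) = √((35 - 1*(-22)) - 5) + 159*(-107) = √((35 + 22) - 5) - 17013 = √(57 - 5) - 17013 = √52 - 17013 = 2*√13 - 17013 = -17013 + 2*√13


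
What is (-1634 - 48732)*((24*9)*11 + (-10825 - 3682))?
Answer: 610989946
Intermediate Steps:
(-1634 - 48732)*((24*9)*11 + (-10825 - 3682)) = -50366*(216*11 - 14507) = -50366*(2376 - 14507) = -50366*(-12131) = 610989946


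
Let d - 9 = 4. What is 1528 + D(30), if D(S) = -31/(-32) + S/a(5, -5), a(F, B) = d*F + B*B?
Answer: 146813/96 ≈ 1529.3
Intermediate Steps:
d = 13 (d = 9 + 4 = 13)
a(F, B) = B² + 13*F (a(F, B) = 13*F + B*B = 13*F + B² = B² + 13*F)
D(S) = 31/32 + S/90 (D(S) = -31/(-32) + S/((-5)² + 13*5) = -31*(-1/32) + S/(25 + 65) = 31/32 + S/90)
1528 + D(30) = 1528 + (31/32 + (1/90)*30) = 1528 + (31/32 + ⅓) = 1528 + 125/96 = 146813/96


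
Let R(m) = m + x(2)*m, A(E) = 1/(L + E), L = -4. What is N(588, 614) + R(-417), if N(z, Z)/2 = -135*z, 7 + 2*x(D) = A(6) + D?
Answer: -632955/4 ≈ -1.5824e+5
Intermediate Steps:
A(E) = 1/(-4 + E)
x(D) = -13/4 + D/2 (x(D) = -7/2 + (1/(-4 + 6) + D)/2 = -7/2 + (1/2 + D)/2 = -7/2 + (1/4 + D/2) = -13/4 + D/2)
R(m) = -5*m/4 (R(m) = m + (-13/4 + (1/2)*2)*m = m + (-13/4 + 1)*m = m - 9*m/4 = -5*m/4)
N(z, Z) = -270*z (N(z, Z) = 2*(-135*z) = -270*z)
N(588, 614) + R(-417) = -270*588 - 5/4*(-417) = -158760 + 2085/4 = -632955/4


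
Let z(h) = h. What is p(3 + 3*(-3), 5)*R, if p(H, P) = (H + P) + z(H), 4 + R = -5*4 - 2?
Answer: 182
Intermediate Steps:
R = -26 (R = -4 + (-5*4 - 2) = -4 + (-20 - 2) = -4 - 22 = -26)
p(H, P) = P + 2*H (p(H, P) = (H + P) + H = P + 2*H)
p(3 + 3*(-3), 5)*R = (5 + 2*(3 + 3*(-3)))*(-26) = (5 + 2*(3 - 9))*(-26) = (5 + 2*(-6))*(-26) = (5 - 12)*(-26) = -7*(-26) = 182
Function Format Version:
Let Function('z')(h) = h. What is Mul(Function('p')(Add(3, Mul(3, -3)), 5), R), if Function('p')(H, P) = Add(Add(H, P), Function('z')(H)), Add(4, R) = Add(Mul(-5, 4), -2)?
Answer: 182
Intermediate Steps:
R = -26 (R = Add(-4, Add(Mul(-5, 4), -2)) = Add(-4, Add(-20, -2)) = Add(-4, -22) = -26)
Function('p')(H, P) = Add(P, Mul(2, H)) (Function('p')(H, P) = Add(Add(H, P), H) = Add(P, Mul(2, H)))
Mul(Function('p')(Add(3, Mul(3, -3)), 5), R) = Mul(Add(5, Mul(2, Add(3, Mul(3, -3)))), -26) = Mul(Add(5, Mul(2, Add(3, -9))), -26) = Mul(Add(5, Mul(2, -6)), -26) = Mul(Add(5, -12), -26) = Mul(-7, -26) = 182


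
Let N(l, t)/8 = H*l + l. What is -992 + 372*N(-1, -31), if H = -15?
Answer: 40672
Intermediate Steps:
N(l, t) = -112*l (N(l, t) = 8*(-15*l + l) = 8*(-14*l) = -112*l)
-992 + 372*N(-1, -31) = -992 + 372*(-112*(-1)) = -992 + 372*112 = -992 + 41664 = 40672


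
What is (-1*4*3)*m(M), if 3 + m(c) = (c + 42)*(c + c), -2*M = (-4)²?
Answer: 6564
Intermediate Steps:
M = -8 (M = -½*(-4)² = -½*16 = -8)
m(c) = -3 + 2*c*(42 + c) (m(c) = -3 + (c + 42)*(c + c) = -3 + (42 + c)*(2*c) = -3 + 2*c*(42 + c))
(-1*4*3)*m(M) = (-1*4*3)*(-3 + 2*(-8)² + 84*(-8)) = (-4*3)*(-3 + 2*64 - 672) = -12*(-3 + 128 - 672) = -12*(-547) = 6564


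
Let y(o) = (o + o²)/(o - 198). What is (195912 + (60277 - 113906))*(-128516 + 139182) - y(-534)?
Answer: 185146085753/122 ≈ 1.5176e+9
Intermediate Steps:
y(o) = (o + o²)/(-198 + o)
(195912 + (60277 - 113906))*(-128516 + 139182) - y(-534) = (195912 + (60277 - 113906))*(-128516 + 139182) - (-534)*(1 - 534)/(-198 - 534) = (195912 - 53629)*10666 - (-534)*(-533)/(-732) = 142283*10666 - (-534)*(-1)*(-533)/732 = 1517590478 - 1*(-47437/122) = 1517590478 + 47437/122 = 185146085753/122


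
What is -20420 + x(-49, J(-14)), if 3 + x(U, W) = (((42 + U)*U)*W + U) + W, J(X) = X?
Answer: -25288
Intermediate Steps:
x(U, W) = -3 + U + W + U*W*(42 + U) (x(U, W) = -3 + ((((42 + U)*U)*W + U) + W) = -3 + (((U*(42 + U))*W + U) + W) = -3 + ((U*W*(42 + U) + U) + W) = -3 + ((U + U*W*(42 + U)) + W) = -3 + (U + W + U*W*(42 + U)) = -3 + U + W + U*W*(42 + U))
-20420 + x(-49, J(-14)) = -20420 + (-3 - 49 - 14 - 14*(-49)**2 + 42*(-49)*(-14)) = -20420 + (-3 - 49 - 14 - 14*2401 + 28812) = -20420 + (-3 - 49 - 14 - 33614 + 28812) = -20420 - 4868 = -25288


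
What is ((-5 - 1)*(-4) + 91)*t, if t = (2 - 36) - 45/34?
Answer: -138115/34 ≈ -4062.2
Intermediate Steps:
t = -1201/34 (t = -34 - 45*1/34 = -34 - 45/34 = -1201/34 ≈ -35.324)
((-5 - 1)*(-4) + 91)*t = ((-5 - 1)*(-4) + 91)*(-1201/34) = (-6*(-4) + 91)*(-1201/34) = (24 + 91)*(-1201/34) = 115*(-1201/34) = -138115/34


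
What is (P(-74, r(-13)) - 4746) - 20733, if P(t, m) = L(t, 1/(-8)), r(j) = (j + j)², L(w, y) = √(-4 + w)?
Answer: -25479 + I*√78 ≈ -25479.0 + 8.8318*I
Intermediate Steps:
r(j) = 4*j² (r(j) = (2*j)² = 4*j²)
P(t, m) = √(-4 + t)
(P(-74, r(-13)) - 4746) - 20733 = (√(-4 - 74) - 4746) - 20733 = (√(-78) - 4746) - 20733 = (I*√78 - 4746) - 20733 = (-4746 + I*√78) - 20733 = -25479 + I*√78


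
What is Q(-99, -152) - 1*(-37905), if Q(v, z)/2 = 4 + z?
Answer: 37609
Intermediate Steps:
Q(v, z) = 8 + 2*z (Q(v, z) = 2*(4 + z) = 8 + 2*z)
Q(-99, -152) - 1*(-37905) = (8 + 2*(-152)) - 1*(-37905) = (8 - 304) + 37905 = -296 + 37905 = 37609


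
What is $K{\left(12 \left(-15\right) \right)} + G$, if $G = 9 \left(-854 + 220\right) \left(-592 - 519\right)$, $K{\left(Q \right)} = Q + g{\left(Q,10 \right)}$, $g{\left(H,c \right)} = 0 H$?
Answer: $6339186$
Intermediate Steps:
$g{\left(H,c \right)} = 0$
$K{\left(Q \right)} = Q$ ($K{\left(Q \right)} = Q + 0 = Q$)
$G = 6339366$ ($G = 9 \left(\left(-634\right) \left(-1111\right)\right) = 9 \cdot 704374 = 6339366$)
$K{\left(12 \left(-15\right) \right)} + G = 12 \left(-15\right) + 6339366 = -180 + 6339366 = 6339186$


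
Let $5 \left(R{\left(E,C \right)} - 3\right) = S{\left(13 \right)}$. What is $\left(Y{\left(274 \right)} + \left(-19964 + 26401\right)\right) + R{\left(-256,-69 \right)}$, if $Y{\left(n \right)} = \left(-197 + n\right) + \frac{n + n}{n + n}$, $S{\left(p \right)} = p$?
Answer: $\frac{32603}{5} \approx 6520.6$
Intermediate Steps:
$R{\left(E,C \right)} = \frac{28}{5}$ ($R{\left(E,C \right)} = 3 + \frac{1}{5} \cdot 13 = 3 + \frac{13}{5} = \frac{28}{5}$)
$Y{\left(n \right)} = -196 + n$ ($Y{\left(n \right)} = \left(-197 + n\right) + \frac{2 n}{2 n} = \left(-197 + n\right) + 2 n \frac{1}{2 n} = \left(-197 + n\right) + 1 = -196 + n$)
$\left(Y{\left(274 \right)} + \left(-19964 + 26401\right)\right) + R{\left(-256,-69 \right)} = \left(\left(-196 + 274\right) + \left(-19964 + 26401\right)\right) + \frac{28}{5} = \left(78 + 6437\right) + \frac{28}{5} = 6515 + \frac{28}{5} = \frac{32603}{5}$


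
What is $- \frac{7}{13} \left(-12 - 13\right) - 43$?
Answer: $- \frac{384}{13} \approx -29.538$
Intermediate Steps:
$- \frac{7}{13} \left(-12 - 13\right) - 43 = \left(-7\right) \frac{1}{13} \left(-12 - 13\right) - 43 = \left(- \frac{7}{13}\right) \left(-25\right) - 43 = \frac{175}{13} - 43 = - \frac{384}{13}$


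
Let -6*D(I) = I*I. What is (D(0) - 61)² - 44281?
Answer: -40560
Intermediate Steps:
D(I) = -I²/6 (D(I) = -I*I/6 = -I²/6)
(D(0) - 61)² - 44281 = (-⅙*0² - 61)² - 44281 = (-⅙*0 - 61)² - 44281 = (0 - 61)² - 44281 = (-61)² - 44281 = 3721 - 44281 = -40560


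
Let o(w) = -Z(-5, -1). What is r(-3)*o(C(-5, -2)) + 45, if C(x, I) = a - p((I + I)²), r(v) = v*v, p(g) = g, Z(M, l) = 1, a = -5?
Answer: 36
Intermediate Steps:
r(v) = v²
C(x, I) = -5 - 4*I² (C(x, I) = -5 - (I + I)² = -5 - (2*I)² = -5 - 4*I²)
o(w) = -1 (o(w) = -1*1 = -1)
r(-3)*o(C(-5, -2)) + 45 = (-3)²*(-1) + 45 = 9*(-1) + 45 = -9 + 45 = 36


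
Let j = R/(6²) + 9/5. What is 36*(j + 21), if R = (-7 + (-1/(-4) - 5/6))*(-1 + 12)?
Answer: 44243/60 ≈ 737.38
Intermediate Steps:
R = -1001/12 (R = (-7 + (-1*(-¼) - 5*⅙))*11 = (-7 + (¼ - ⅚))*11 = (-7 - 7/12)*11 = -91/12*11 = -1001/12 ≈ -83.417)
j = -1117/2160 (j = -1001/(12*(6²)) + 9/5 = -1001/12/36 + 9*(⅕) = -1001/12*1/36 + 9/5 = -1001/432 + 9/5 = -1117/2160 ≈ -0.51713)
36*(j + 21) = 36*(-1117/2160 + 21) = 36*(44243/2160) = 44243/60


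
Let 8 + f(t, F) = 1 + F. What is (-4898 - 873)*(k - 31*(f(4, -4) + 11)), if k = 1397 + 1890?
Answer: -18969277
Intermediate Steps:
f(t, F) = -7 + F (f(t, F) = -8 + (1 + F) = -7 + F)
k = 3287
(-4898 - 873)*(k - 31*(f(4, -4) + 11)) = (-4898 - 873)*(3287 - 31*((-7 - 4) + 11)) = -5771*(3287 - 31*(-11 + 11)) = -5771*(3287 - 31*0) = -5771*(3287 + 0) = -5771*3287 = -18969277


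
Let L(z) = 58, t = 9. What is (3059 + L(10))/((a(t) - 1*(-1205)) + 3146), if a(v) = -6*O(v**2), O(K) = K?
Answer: 3117/3865 ≈ 0.80647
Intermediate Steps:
a(v) = -6*v**2
(3059 + L(10))/((a(t) - 1*(-1205)) + 3146) = (3059 + 58)/((-6*9**2 - 1*(-1205)) + 3146) = 3117/((-6*81 + 1205) + 3146) = 3117/((-486 + 1205) + 3146) = 3117/(719 + 3146) = 3117/3865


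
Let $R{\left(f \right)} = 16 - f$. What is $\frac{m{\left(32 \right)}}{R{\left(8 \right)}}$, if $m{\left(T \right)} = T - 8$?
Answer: $3$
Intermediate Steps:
$m{\left(T \right)} = -8 + T$ ($m{\left(T \right)} = T - 8 = -8 + T$)
$\frac{m{\left(32 \right)}}{R{\left(8 \right)}} = \frac{-8 + 32}{16 - 8} = \frac{24}{16 - 8} = \frac{24}{8} = 24 \cdot \frac{1}{8} = 3$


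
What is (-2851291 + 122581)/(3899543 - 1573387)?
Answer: -1364355/1163078 ≈ -1.1731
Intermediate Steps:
(-2851291 + 122581)/(3899543 - 1573387) = -2728710/2326156 = -2728710*1/2326156 = -1364355/1163078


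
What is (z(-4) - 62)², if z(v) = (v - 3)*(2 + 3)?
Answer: 9409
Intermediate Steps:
z(v) = -15 + 5*v (z(v) = (-3 + v)*5 = -15 + 5*v)
(z(-4) - 62)² = ((-15 + 5*(-4)) - 62)² = ((-15 - 20) - 62)² = (-35 - 62)² = (-97)² = 9409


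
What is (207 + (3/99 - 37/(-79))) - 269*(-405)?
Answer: 284560564/2607 ≈ 1.0915e+5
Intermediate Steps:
(207 + (3/99 - 37/(-79))) - 269*(-405) = (207 + (3*(1/99) - 37*(-1/79))) + 108945 = (207 + (1/33 + 37/79)) + 108945 = (207 + 1300/2607) + 108945 = 540949/2607 + 108945 = 284560564/2607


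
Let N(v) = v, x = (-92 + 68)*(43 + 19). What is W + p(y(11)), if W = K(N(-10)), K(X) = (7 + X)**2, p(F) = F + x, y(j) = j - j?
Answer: -1479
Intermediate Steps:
y(j) = 0
x = -1488 (x = -24*62 = -1488)
p(F) = -1488 + F (p(F) = F - 1488 = -1488 + F)
W = 9 (W = (7 - 10)**2 = (-3)**2 = 9)
W + p(y(11)) = 9 + (-1488 + 0) = 9 - 1488 = -1479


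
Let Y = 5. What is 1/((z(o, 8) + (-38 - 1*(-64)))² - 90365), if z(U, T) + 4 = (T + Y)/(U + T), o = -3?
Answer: -25/2243996 ≈ -1.1141e-5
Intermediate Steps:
z(U, T) = -4 + (5 + T)/(T + U) (z(U, T) = -4 + (T + 5)/(U + T) = -4 + (5 + T)/(T + U))
1/((z(o, 8) + (-38 - 1*(-64)))² - 90365) = 1/(((5 - 4*(-3) - 3*8)/(8 - 3) + (-38 - 1*(-64)))² - 90365) = 1/(((5 + 12 - 24)/5 + (-38 + 64))² - 90365) = 1/(((⅕)*(-7) + 26)² - 90365) = 1/((-7/5 + 26)² - 90365) = 1/((123/5)² - 90365) = 1/(15129/25 - 90365) = 1/(-2243996/25) = -25/2243996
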